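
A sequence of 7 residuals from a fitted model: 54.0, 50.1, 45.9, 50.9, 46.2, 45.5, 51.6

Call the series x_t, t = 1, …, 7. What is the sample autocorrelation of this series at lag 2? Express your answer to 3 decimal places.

Mean x̄ = (54.0 + 50.1 + 45.9 + 50.9 + 46.2 + 45.5 + 51.6)/7 = 49.1714
Deviations from mean: 4.8286, 0.9286, -3.2714, 1.7286, -2.9714, -3.6714, 2.4286
Σ(x_t−x̄)(x_{t+2}−x̄) = (-15.7963) + (1.6051) + (9.7208) + (-6.3463) + (-7.2163) = -18.0331
Denominator Σ(x_t−x̄)² = 66.0743
r_2 = -18.0331 / 66.0743 = -0.273

-0.273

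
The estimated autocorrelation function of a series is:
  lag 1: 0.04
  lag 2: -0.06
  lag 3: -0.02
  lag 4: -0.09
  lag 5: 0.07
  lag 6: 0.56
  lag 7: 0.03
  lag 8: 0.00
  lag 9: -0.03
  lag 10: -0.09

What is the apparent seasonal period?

6

The largest autocorrelation is r_6 = 0.56; the remaining lags stay at or below 0.07.
The dominant spike at lag 6 indicates a seasonal period of 6.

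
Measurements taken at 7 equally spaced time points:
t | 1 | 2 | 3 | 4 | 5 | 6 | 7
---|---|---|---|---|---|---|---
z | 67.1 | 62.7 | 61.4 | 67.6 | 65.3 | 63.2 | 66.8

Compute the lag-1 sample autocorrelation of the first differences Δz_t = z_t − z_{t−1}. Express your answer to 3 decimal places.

First differences Δz: -4.4, -1.3, 6.2, -2.3, -2.1, 3.6
Mean of differences = -0.0500
Numerator Σ(Δz_t−Δz̄)(Δz_{t+1}−Δz̄) = -19.3075
Denominator Σ(Δz_t−Δz̄)² = 82.1350
r_1(Δz) = -19.3075 / 82.1350 = -0.235

-0.235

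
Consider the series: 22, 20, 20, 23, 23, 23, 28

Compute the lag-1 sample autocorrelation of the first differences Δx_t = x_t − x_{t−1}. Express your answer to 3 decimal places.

First differences Δx: -2, 0, 3, 0, 0, 5
Mean of differences = 1.0000
Numerator Σ(Δx_t−Δx̄)(Δx_{t+1}−Δx̄) = -4.0000
Denominator Σ(Δx_t−Δx̄)² = 32.0000
r_1(Δx) = -4.0000 / 32.0000 = -0.125

-0.125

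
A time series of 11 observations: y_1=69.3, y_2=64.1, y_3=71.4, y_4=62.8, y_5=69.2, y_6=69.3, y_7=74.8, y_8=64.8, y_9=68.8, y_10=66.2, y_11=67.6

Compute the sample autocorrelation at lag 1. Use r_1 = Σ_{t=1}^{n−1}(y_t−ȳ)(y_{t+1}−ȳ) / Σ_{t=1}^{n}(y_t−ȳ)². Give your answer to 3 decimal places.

Mean ȳ = (69.3 + 64.1 + 71.4 + 62.8 + 69.2 + 69.3 + 74.8 + 64.8 + 68.8 + 66.2 + 67.6)/11 = 68.0273
Numerator Σ_{t=1}^{10}(y_t−ȳ)(y_{t+1}−ȳ) = -56.8744
Denominator Σ(y_t−ȳ)² = 119.1418
r_1 = -56.8744 / 119.1418 = -0.477

-0.477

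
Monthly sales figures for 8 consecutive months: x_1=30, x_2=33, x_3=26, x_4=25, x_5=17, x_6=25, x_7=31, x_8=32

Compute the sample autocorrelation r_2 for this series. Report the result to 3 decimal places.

Mean x̄ = (30 + 33 + 26 + 25 + 17 + 25 + 31 + 32)/8 = 27.3750
Σ(x_t−x̄)(x_{t+2}−x̄) = (-3.6094) + (-13.3594) + (14.2656) + (5.6406) + (-37.6094) + (-10.9844) = -45.6563
Denominator Σ(x_t−x̄)² = 193.8750
r_2 = -45.6563 / 193.8750 = -0.235

-0.235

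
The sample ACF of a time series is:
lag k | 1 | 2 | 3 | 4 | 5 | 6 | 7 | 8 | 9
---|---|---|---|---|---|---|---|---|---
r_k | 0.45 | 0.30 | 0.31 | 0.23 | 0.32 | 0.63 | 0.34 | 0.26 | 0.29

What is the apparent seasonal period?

6

The largest autocorrelation is r_6 = 0.63; the remaining lags stay at or below 0.45. The elevated value at lag 1 (0.45), dropping to 0.30 at lag 2, reflects decaying short-term dependence rather than seasonality.
The dominant spike at lag 6 indicates a seasonal period of 6.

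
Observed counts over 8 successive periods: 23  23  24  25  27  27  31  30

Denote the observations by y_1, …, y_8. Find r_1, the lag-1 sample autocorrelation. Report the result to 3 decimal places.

Mean ȳ = (23 + 23 + 24 + 25 + 27 + 27 + 31 + 30)/8 = 26.2500
Deviations from mean: -3.2500, -3.2500, -2.2500, -1.2500, 0.7500, 0.7500, 4.7500, 3.7500
Σ(y_t−ȳ)(y_{t+1}−ȳ) = (10.5625) + (7.3125) + (2.8125) + (-0.9375) + (0.5625) + (3.5625) + (17.8125) = 41.6875
Denominator Σ(y_t−ȳ)² = 65.5000
r_1 = 41.6875 / 65.5000 = 0.636

0.636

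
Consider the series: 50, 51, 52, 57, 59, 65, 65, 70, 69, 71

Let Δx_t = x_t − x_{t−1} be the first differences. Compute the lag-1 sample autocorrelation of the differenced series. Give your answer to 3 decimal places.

First differences Δx: 1, 1, 5, 2, 6, 0, 5, -1, 2
Mean of differences = 2.3333
Numerator Σ(Δx_t−Δx̄)(Δx_{t+1}−Δx̄) = -26.4444
Denominator Σ(Δx_t−Δx̄)² = 48.0000
r_1(Δx) = -26.4444 / 48.0000 = -0.551

-0.551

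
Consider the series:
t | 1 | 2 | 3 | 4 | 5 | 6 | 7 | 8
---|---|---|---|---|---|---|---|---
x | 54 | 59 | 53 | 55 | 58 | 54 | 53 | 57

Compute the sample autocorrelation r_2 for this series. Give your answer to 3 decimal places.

Mean x̄ = (54 + 59 + 53 + 55 + 58 + 54 + 53 + 57)/8 = 55.3750
Deviations from mean: -1.3750, 3.6250, -2.3750, -0.3750, 2.6250, -1.3750, -2.3750, 1.6250
Numerator Σ_{t=1}^{6}(x_t−x̄)(x_{t+2}−x̄) = -12.2813
Denominator Σ(x_t−x̄)² = 37.8750
r_2 = -12.2813 / 37.8750 = -0.324

-0.324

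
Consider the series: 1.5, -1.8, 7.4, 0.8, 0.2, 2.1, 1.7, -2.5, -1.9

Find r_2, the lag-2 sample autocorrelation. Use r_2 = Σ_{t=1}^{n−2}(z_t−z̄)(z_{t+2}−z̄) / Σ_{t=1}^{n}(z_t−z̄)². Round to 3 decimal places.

Mean z̄ = (1.5 − 1.8 + 7.4 + 0.8 + 0.2 + 2.1 + 1.7 − 2.5 − 1.9)/9 = 0.8333
Σ(z_t−z̄)(z_{t+2}−z̄) = (4.3778) + (0.0878) + (-4.1589) + (-0.0422) + (-0.5489) + (-4.2222) + (-2.3689) = -6.8756
Denominator Σ(z_t−z̄)² = 71.8400
r_2 = -6.8756 / 71.8400 = -0.096

-0.096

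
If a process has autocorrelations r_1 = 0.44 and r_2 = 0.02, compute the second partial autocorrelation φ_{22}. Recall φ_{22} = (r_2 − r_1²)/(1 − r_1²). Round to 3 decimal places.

φ_{22} = (r_2 − r_1²) / (1 − r_1²)
r_1² = (0.44)² = 0.1936
Numerator = 0.02 − 0.1936 = -0.1736; denominator = 1 − 0.1936 = 0.8064
φ_{22} = -0.1736 / 0.8064 = -0.215

-0.215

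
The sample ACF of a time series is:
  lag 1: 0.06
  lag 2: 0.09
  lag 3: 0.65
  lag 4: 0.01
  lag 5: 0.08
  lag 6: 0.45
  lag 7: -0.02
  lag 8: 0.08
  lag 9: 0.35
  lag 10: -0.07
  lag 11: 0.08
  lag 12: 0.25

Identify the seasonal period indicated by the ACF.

3

The largest autocorrelation is r_3 = 0.65, with weaker echoes at lags 6 (0.45), 9 (0.35) and 12 (0.25); the remaining lags stay at or below 0.09.
The dominant spike at lag 3 indicates a seasonal period of 3.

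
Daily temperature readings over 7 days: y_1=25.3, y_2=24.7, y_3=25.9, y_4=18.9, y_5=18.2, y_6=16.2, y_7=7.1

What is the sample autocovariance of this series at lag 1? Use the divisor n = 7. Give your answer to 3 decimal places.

15.110

Mean ȳ = (25.3 + 24.7 + 25.9 + 18.9 + 18.2 + 16.2 + 7.1)/7 = 19.4714
Deviations: 5.8286, 5.2286, 6.4286, -0.5714, -1.2714, -3.2714, -12.3714
Σ_{t=1}^{6}(y_t−ȳ)(y_{t+1}−ȳ) = 105.7720
γ_1 = 105.7720 / 7 = 15.110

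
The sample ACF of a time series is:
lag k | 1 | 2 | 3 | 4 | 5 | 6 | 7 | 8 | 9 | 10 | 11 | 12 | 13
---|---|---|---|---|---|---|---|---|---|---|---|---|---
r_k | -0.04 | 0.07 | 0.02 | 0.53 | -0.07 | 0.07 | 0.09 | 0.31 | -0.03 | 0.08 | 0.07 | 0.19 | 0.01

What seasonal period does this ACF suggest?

4

The largest autocorrelation is r_4 = 0.53, with weaker echoes at lags 8 (0.31) and 12 (0.19); the remaining lags stay at or below 0.09.
The dominant spike at lag 4 indicates a seasonal period of 4.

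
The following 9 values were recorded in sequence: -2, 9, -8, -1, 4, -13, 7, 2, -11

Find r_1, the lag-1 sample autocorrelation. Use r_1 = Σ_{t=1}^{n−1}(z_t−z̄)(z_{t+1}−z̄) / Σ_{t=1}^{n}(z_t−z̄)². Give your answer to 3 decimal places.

-0.488

Mean z̄ = (-2 + 9 − 8 − 1 + 4 − 13 + 7 + 2 − 11)/9 = -1.4444
Numerator Σ_{t=1}^{8}(z_t−z̄)(z_{t+1}−z̄) = -239.0864
Denominator Σ(z_t−z̄)² = 490.2222
r_1 = -239.0864 / 490.2222 = -0.488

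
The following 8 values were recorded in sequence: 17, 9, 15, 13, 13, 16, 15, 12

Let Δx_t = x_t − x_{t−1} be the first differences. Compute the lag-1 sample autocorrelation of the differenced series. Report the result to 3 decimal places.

-0.471

First differences Δx: -8, 6, -2, 0, 3, -1, -3
Mean of differences = -0.7143
Numerator Σ(Δx_t−Δx̄)(Δx_{t+1}−Δx̄) = -56.2245
Denominator Σ(Δx_t−Δx̄)² = 119.4286
r_1(Δx) = -56.2245 / 119.4286 = -0.471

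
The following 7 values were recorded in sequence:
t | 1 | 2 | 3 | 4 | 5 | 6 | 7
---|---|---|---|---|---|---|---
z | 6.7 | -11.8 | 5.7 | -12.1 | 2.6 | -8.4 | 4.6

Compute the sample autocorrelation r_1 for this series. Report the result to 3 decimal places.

-0.808

Mean z̄ = (6.7 − 11.8 + 5.7 − 12.1 + 2.6 − 8.4 + 4.6)/7 = -1.8143
Deviations from mean: 8.5143, -9.9857, 7.5143, -10.2857, 4.4143, -6.5857, 6.4143
Numerator Σ_{t=1}^{6}(z_t−z̄)(z_{t+1}−z̄) = -354.0645
Denominator Σ(z_t−z̄)² = 438.4686
r_1 = -354.0645 / 438.4686 = -0.808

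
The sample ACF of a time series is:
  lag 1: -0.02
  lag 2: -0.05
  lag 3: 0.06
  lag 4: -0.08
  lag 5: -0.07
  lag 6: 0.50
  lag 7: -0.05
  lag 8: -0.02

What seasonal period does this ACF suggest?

The largest autocorrelation is r_6 = 0.50; the remaining lags stay at or below 0.06.
The dominant spike at lag 6 indicates a seasonal period of 6.

6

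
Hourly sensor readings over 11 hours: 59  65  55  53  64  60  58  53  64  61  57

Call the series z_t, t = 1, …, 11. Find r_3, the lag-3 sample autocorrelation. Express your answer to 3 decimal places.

0.092

Mean z̄ = (59 + 65 + 55 + 53 + 64 + 60 + 58 + 53 + 64 + 61 + 57)/11 = 59.0000
Numerator Σ_{t=1}^{8}(z_t−z̄)(z_{t+3}−z̄) = 17.0000
Denominator Σ(z_t−z̄)² = 184.0000
r_3 = 17.0000 / 184.0000 = 0.092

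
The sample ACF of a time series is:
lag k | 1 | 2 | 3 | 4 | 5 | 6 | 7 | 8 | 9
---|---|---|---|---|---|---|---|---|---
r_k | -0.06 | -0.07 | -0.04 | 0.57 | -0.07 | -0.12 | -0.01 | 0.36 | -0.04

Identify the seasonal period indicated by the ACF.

The largest autocorrelation is r_4 = 0.57, with a weaker echo at lag 8 (0.36); the remaining lags stay at or below -0.01.
The dominant spike at lag 4 indicates a seasonal period of 4.

4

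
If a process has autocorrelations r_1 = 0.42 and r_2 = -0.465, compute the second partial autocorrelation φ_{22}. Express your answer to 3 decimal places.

φ_{22} = (r_2 − r_1²) / (1 − r_1²)
r_1² = (0.42)² = 0.1764
Numerator = -0.465 − 0.1764 = -0.6414; denominator = 1 − 0.1764 = 0.8236
φ_{22} = -0.6414 / 0.8236 = -0.779

-0.779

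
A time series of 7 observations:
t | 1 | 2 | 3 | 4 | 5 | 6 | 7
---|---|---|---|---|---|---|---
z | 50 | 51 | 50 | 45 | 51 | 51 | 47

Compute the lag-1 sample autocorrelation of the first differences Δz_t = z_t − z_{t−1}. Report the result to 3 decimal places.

First differences Δz: 1, -1, -5, 6, 0, -4
Mean of differences = -0.5000
Numerator Σ(Δz_t−Δz̄)(Δz_{t+1}−Δz̄) = -26.2500
Denominator Σ(Δz_t−Δz̄)² = 77.5000
r_1(Δz) = -26.2500 / 77.5000 = -0.339

-0.339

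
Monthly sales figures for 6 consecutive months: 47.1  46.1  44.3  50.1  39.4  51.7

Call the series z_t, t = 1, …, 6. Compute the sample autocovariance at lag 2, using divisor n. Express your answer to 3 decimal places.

Mean z̄ = (47.1 + 46.1 + 44.3 + 50.1 + 39.4 + 51.7)/6 = 46.4500
Σ_{t=1}^{4}(z_t−z̄)(z_{t+2}−z̄) = 31.6450
γ_2 = 31.6450 / 6 = 5.274

5.274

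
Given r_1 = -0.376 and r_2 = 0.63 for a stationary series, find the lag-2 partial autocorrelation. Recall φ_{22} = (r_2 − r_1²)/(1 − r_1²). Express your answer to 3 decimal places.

φ_{22} = (r_2 − r_1²) / (1 − r_1²)
r_1² = (-0.376)² = 0.141376
Numerator = 0.63 − 0.1414 = 0.4886; denominator = 1 − 0.1414 = 0.8586
φ_{22} = 0.4886 / 0.8586 = 0.569

0.569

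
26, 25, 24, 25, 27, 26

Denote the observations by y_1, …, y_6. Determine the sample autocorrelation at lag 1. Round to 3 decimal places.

Mean ȳ = (26 + 25 + 24 + 25 + 27 + 26)/6 = 25.5000
Deviations from mean: 0.5000, -0.5000, -1.5000, -0.5000, 1.5000, 0.5000
Σ(y_t−ȳ)(y_{t+1}−ȳ) = (-0.2500) + (0.7500) + (0.7500) + (-0.7500) + (0.7500) = 1.2500
Denominator Σ(y_t−ȳ)² = 5.5000
r_1 = 1.2500 / 5.5000 = 0.227

0.227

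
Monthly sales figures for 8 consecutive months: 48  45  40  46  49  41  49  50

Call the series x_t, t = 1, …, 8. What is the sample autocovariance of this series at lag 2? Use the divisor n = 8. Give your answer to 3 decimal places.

-5.125

Mean x̄ = (48 + 45 + 40 + 46 + 49 + 41 + 49 + 50)/8 = 46.0000
Deviations: 2.0000, -1.0000, -6.0000, 0.0000, 3.0000, -5.0000, 3.0000, 4.0000
Σ_{t=1}^{6}(x_t−x̄)(x_{t+2}−x̄) = -41.0000
γ_2 = -41.0000 / 8 = -5.125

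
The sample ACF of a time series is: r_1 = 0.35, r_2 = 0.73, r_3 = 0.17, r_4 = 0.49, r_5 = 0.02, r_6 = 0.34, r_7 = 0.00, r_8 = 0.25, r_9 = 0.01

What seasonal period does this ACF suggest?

2

The largest autocorrelation is r_2 = 0.73, with a weaker echo at lag 4 (0.49); the remaining lags stay at or below 0.35.
The dominant spike at lag 2 indicates a seasonal period of 2.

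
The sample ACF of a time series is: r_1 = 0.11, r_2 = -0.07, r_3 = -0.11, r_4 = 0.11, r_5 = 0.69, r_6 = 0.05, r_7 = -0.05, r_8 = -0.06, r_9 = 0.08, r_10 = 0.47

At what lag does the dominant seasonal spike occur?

5

The largest autocorrelation is r_5 = 0.69, with a weaker echo at lag 10 (0.47); the remaining lags stay at or below 0.11.
The dominant spike at lag 5 indicates a seasonal period of 5.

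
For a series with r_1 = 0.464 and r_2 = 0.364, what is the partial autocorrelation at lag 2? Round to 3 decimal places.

0.190

φ_{22} = (r_2 − r_1²) / (1 − r_1²)
r_1² = (0.464)² = 0.215296
Numerator = 0.364 − 0.2153 = 0.1487; denominator = 1 − 0.2153 = 0.7847
φ_{22} = 0.1487 / 0.7847 = 0.190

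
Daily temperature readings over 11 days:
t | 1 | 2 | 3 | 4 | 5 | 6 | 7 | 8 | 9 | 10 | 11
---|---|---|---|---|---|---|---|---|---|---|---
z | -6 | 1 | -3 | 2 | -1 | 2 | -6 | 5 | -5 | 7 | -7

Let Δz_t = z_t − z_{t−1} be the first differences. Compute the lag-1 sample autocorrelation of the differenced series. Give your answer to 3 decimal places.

First differences Δz: 7, -4, 5, -3, 3, -8, 11, -10, 12, -14
Mean of differences = -0.1000
Numerator Σ(Δz_t−Δz̄)(Δz_{t+1}−Δz̄) = -581.4100
Denominator Σ(Δz_t−Δz̄)² = 732.9000
r_1(Δz) = -581.4100 / 732.9000 = -0.793

-0.793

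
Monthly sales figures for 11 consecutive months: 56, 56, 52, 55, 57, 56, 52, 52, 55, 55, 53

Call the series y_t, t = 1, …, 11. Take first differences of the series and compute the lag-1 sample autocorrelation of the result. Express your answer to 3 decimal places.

First differences Δy: 0, -4, 3, 2, -1, -4, 0, 3, 0, -2
Mean of differences = -0.3000
Numerator Σ(Δy_t−Δȳ)(Δy_{t+1}−Δȳ) = -4.3900
Denominator Σ(Δy_t−Δȳ)² = 58.1000
r_1(Δy) = -4.3900 / 58.1000 = -0.076

-0.076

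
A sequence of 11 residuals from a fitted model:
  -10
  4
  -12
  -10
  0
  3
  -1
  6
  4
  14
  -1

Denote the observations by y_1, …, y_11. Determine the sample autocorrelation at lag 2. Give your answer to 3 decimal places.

0.228

Mean ȳ = (-10 + 4 − 12 − 10 + 0 + 3 − 1 + 6 + 4 + 14 − 1)/11 = -0.2727
Numerator Σ_{t=1}^{9}(y_t−ȳ)(y_{t+2}−ȳ) = 141.1240
Denominator Σ(y_t−ȳ)² = 618.1818
r_2 = 141.1240 / 618.1818 = 0.228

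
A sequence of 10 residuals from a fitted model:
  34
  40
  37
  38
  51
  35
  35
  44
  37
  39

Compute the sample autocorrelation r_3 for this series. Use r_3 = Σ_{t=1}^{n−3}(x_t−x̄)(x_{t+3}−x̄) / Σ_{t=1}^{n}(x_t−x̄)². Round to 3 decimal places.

Mean x̄ = (34 + 40 + 37 + 38 + 51 + 35 + 35 + 44 + 37 + 39)/10 = 39.0000
Σ(x_t−x̄)(x_{t+3}−x̄) = (5.0000) + (12.0000) + (8.0000) + (4.0000) + (60.0000) + (8.0000) + (0.0000) = 97.0000
Denominator Σ(x_t−x̄)² = 236.0000
r_3 = 97.0000 / 236.0000 = 0.411

0.411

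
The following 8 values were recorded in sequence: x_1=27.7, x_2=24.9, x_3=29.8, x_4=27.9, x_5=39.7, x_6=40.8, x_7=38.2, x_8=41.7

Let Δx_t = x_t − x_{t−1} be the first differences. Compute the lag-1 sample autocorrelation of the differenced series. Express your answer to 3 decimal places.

First differences Δx: -2.8, 4.9, -1.9, 11.8, 1.1, -2.6, 3.5
Mean of differences = 2.0000
Numerator Σ(Δx_t−Δx̄)(Δx_{t+1}−Δx̄) = -75.0300
Denominator Σ(Δx_t−Δx̄)² = 166.9200
r_1(Δx) = -75.0300 / 166.9200 = -0.449

-0.449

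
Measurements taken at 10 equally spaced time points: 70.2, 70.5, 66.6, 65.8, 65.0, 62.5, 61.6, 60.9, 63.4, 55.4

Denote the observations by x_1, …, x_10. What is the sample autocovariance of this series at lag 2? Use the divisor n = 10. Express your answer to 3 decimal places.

5.830

Mean x̄ = (70.2 + 70.5 + 66.6 + 65.8 + 65.0 + 62.5 + 61.6 + 60.9 + 63.4 + 55.4)/10 = 64.1900
Σ_{t=1}^{8}(x_t−x̄)(x_{t+2}−x̄) = 58.3018
γ_2 = 58.3018 / 10 = 5.830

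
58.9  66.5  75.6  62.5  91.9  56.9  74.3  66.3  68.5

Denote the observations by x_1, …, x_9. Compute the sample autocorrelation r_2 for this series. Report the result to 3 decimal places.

0.367

Mean x̄ = (58.9 + 66.5 + 75.6 + 62.5 + 91.9 + 56.9 + 74.3 + 66.3 + 68.5)/9 = 69.0444
Numerator Σ_{t=1}^{7}(x_t−x̄)(x_{t+2}−x̄) = 330.0460
Denominator Σ(x_t−x̄)² = 900.5022
r_2 = 330.0460 / 900.5022 = 0.367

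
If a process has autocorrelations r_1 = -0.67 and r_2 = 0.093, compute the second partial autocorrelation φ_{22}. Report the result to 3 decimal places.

-0.646

φ_{22} = (r_2 − r_1²) / (1 − r_1²)
r_1² = (-0.67)² = 0.4489
Numerator = 0.093 − 0.4489 = -0.3559; denominator = 1 − 0.4489 = 0.5511
φ_{22} = -0.3559 / 0.5511 = -0.646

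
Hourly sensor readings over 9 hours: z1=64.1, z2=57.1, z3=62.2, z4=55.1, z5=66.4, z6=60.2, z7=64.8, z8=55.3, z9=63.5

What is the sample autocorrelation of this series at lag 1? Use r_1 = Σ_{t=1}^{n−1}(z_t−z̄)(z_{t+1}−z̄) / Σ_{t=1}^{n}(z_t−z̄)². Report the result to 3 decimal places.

Mean z̄ = (64.1 + 57.1 + 62.2 + 55.1 + 66.4 + 60.2 + 64.8 + 55.3 + 63.5)/9 = 60.9667
Numerator Σ_{t=1}^{8}(z_t−z̄)(z_{t+1}−z̄) = -99.1778
Denominator Σ(z_t−z̄)² = 144.0400
r_1 = -99.1778 / 144.0400 = -0.689

-0.689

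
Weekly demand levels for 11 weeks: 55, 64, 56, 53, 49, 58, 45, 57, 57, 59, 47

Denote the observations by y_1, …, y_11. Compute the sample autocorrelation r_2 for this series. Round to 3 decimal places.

Mean ȳ = (55 + 64 + 56 + 53 + 49 + 58 + 45 + 57 + 57 + 59 + 47)/11 = 54.5455
Numerator Σ_{t=1}^{9}(y_t−ȳ)(y_{t+2}−ȳ) = 3.0413
Denominator Σ(y_t−ȳ)² = 316.7273
r_2 = 3.0413 / 316.7273 = 0.010

0.010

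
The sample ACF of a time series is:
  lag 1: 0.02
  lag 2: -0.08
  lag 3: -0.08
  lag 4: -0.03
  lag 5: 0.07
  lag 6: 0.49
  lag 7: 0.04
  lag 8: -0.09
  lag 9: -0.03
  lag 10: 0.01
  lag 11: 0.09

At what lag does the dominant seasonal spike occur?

6

The largest autocorrelation is r_6 = 0.49; the remaining lags stay at or below 0.09.
The dominant spike at lag 6 indicates a seasonal period of 6.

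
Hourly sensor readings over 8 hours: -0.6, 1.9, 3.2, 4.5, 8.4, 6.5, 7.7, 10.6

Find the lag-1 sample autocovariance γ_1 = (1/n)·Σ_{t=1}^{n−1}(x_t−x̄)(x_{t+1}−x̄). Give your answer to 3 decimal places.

5.716

Mean x̄ = (-0.6 + 1.9 + 3.2 + 4.5 + 8.4 + 6.5 + 7.7 + 10.6)/8 = 5.2750
Deviations: -5.8750, -3.3750, -2.0750, -0.7750, 3.1250, 1.2250, 2.4250, 5.3250
Σ_{t=1}^{7}(x_t−x̄)(x_{t+1}−x̄) = 45.7294
γ_1 = 45.7294 / 8 = 5.716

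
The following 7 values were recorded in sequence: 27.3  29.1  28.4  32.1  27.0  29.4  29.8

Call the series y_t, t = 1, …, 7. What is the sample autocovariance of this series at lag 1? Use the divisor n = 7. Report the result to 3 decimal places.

-1.255

Mean ȳ = (27.3 + 29.1 + 28.4 + 32.1 + 27.0 + 29.4 + 29.8)/7 = 29.0143
Σ_{t=1}^{6}(y_t−ȳ)(y_{t+1}−ȳ) = -8.7845
γ_1 = -8.7845 / 7 = -1.255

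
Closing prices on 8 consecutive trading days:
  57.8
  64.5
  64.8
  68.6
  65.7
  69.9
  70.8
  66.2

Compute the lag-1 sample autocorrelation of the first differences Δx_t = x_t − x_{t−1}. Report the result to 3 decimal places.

First differences Δx: 6.7, 0.3, 3.8, -2.9, 4.2, 0.9, -4.6
Mean of differences = 1.2000
Numerator Σ(Δx_t−Δx̄)(Δx_{t+1}−Δx̄) = -29.4100
Denominator Σ(Δx_t−Δx̄)² = 97.3600
r_1(Δx) = -29.4100 / 97.3600 = -0.302

-0.302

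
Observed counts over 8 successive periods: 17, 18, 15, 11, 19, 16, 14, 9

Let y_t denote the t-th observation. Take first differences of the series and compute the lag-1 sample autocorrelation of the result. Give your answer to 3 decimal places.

First differences Δy: 1, -3, -4, 8, -3, -2, -5
Mean of differences = -1.1429
Numerator Σ(Δy_t−Δȳ)(Δy_{t+1}−Δȳ) = -36.8776
Denominator Σ(Δy_t−Δȳ)² = 118.8571
r_1(Δy) = -36.8776 / 118.8571 = -0.310

-0.310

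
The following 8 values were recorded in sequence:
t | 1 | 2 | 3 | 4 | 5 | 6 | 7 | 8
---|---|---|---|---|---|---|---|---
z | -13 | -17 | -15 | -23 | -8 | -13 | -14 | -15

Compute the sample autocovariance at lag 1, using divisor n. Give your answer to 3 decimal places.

Mean z̄ = (-13 − 17 − 15 − 23 − 8 − 13 − 14 − 15)/8 = -14.7500
Deviations: 1.7500, -2.2500, -0.2500, -8.2500, 6.7500, 1.7500, 0.7500, -0.2500
Σ_{t=1}^{7}(z_t−z̄)(z_{t+1}−z̄) = -44.0625
γ_1 = -44.0625 / 8 = -5.508

-5.508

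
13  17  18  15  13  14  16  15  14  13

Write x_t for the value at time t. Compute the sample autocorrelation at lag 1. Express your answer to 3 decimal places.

0.194

Mean x̄ = (13 + 17 + 18 + 15 + 13 + 14 + 16 + 15 + 14 + 13)/10 = 14.8000
Numerator Σ_{t=1}^{9}(x_t−x̄)(x_{t+1}−x̄) = 5.3600
Denominator Σ(x_t−x̄)² = 27.6000
r_1 = 5.3600 / 27.6000 = 0.194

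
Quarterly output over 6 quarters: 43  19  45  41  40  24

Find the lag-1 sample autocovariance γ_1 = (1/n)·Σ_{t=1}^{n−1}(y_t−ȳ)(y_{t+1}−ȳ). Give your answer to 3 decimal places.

Mean ȳ = (43 + 19 + 45 + 41 + 40 + 24)/6 = 35.3333
Deviations: 7.6667, -16.3333, 9.6667, 5.6667, 4.6667, -11.3333
Σ_{t=1}^{5}(y_t−ȳ)(y_{t+1}−ȳ) = -254.7778
γ_1 = -254.7778 / 6 = -42.463

-42.463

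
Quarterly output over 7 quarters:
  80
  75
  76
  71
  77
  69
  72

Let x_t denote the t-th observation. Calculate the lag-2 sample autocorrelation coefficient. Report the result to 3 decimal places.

Mean x̄ = (80 + 75 + 76 + 71 + 77 + 69 + 72)/7 = 74.2857
Deviations from mean: 5.7143, 0.7143, 1.7143, -3.2857, 2.7143, -5.2857, -2.2857
Numerator Σ_{t=1}^{5}(x_t−x̄)(x_{t+2}−x̄) = 23.2653
Denominator Σ(x_t−x̄)² = 87.4286
r_2 = 23.2653 / 87.4286 = 0.266

0.266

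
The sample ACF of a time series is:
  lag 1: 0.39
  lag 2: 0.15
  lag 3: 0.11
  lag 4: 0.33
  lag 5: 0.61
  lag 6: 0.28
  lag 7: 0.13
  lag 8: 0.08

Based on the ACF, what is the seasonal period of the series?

5

The largest autocorrelation is r_5 = 0.61; the remaining lags stay at or below 0.39. The elevated value at lag 1 (0.39), dropping to 0.15 at lag 2, reflects decaying short-term dependence rather than seasonality.
The dominant spike at lag 5 indicates a seasonal period of 5.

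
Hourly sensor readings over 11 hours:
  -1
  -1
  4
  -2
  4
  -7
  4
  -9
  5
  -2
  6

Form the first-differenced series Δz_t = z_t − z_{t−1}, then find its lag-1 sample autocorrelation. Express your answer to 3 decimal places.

First differences Δz: 0, 5, -6, 6, -11, 11, -13, 14, -7, 8
Mean of differences = 0.7000
Numerator Σ(Δz_t−Δz̄)(Δz_{t+1}−Δz̄) = -731.7900
Denominator Σ(Δz_t−Δz̄)² = 812.1000
r_1(Δz) = -731.7900 / 812.1000 = -0.901

-0.901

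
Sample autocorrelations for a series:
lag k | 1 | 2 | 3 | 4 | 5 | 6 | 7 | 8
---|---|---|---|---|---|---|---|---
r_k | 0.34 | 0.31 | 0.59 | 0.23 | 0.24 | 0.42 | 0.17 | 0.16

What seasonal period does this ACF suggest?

The largest autocorrelation is r_3 = 0.59, with a weaker echo at lag 6 (0.42); the remaining lags stay at or below 0.34. The elevated value at lag 1 (0.34), dropping to 0.31 at lag 2, reflects decaying short-term dependence rather than seasonality.
The dominant spike at lag 3 indicates a seasonal period of 3.

3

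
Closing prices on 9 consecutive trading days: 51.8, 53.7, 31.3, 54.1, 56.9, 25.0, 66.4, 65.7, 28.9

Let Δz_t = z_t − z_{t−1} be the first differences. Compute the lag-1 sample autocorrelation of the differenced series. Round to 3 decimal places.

-0.371

First differences Δz: 1.9, -22.4, 22.8, 2.8, -31.9, 41.4, -0.7, -36.8
Mean of differences = -2.8625
Numerator Σ(Δz_t−Δz̄)(Δz_{t+1}−Δz̄) = -1876.4839
Denominator Σ(Δz_t−Δz̄)² = 5053.7988
r_1(Δz) = -1876.4839 / 5053.7988 = -0.371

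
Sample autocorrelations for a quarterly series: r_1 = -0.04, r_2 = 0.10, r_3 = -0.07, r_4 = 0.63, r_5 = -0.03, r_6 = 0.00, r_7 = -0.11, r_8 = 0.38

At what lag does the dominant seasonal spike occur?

The largest autocorrelation is r_4 = 0.63, with a weaker echo at lag 8 (0.38); the remaining lags stay at or below 0.10.
The dominant spike at lag 4 indicates a seasonal period of 4.

4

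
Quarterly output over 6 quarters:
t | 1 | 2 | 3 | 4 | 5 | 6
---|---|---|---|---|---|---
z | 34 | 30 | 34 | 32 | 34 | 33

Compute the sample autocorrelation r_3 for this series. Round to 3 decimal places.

Mean z̄ = (34 + 30 + 34 + 32 + 34 + 33)/6 = 32.8333
Deviations from mean: 1.1667, -2.8333, 1.1667, -0.8333, 1.1667, 0.1667
Σ(z_t−z̄)(z_{t+3}−z̄) = (-0.9722) + (-3.3056) + (0.1944) = -4.0833
Denominator Σ(z_t−z̄)² = 12.8333
r_3 = -4.0833 / 12.8333 = -0.318

-0.318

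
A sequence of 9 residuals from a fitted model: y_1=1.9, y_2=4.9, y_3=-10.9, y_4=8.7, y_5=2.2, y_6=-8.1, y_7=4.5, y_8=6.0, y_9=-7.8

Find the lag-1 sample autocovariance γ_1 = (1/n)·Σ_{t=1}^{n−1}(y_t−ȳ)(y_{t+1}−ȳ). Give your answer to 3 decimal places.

-21.669

Mean ȳ = (1.9 + 4.9 − 10.9 + 8.7 + 2.2 − 8.1 + 4.5 + 6.0 − 7.8)/9 = 0.1556
Σ_{t=1}^{8}(y_t−ȳ)(y_{t+1}−ȳ) = -195.0198
γ_1 = -195.0198 / 9 = -21.669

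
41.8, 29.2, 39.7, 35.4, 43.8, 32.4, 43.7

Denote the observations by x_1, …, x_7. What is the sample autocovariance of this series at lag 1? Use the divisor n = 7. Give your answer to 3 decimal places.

-18.900

Mean x̄ = (41.8 + 29.2 + 39.7 + 35.4 + 43.8 + 32.4 + 43.7)/7 = 38.0000
Σ_{t=1}^{6}(x_t−x̄)(x_{t+1}−x̄) = -132.3000
γ_1 = -132.3000 / 7 = -18.900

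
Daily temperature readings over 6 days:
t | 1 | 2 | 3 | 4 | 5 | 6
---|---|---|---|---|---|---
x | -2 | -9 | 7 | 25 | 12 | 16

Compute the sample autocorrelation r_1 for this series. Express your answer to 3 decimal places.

0.355

Mean x̄ = (-2 − 9 + 7 + 25 + 12 + 16)/6 = 8.1667
Deviations from mean: -10.1667, -17.1667, -1.1667, 16.8333, 3.8333, 7.8333
Numerator Σ_{t=1}^{5}(x_t−x̄)(x_{t+1}−x̄) = 269.4722
Denominator Σ(x_t−x̄)² = 758.8333
r_1 = 269.4722 / 758.8333 = 0.355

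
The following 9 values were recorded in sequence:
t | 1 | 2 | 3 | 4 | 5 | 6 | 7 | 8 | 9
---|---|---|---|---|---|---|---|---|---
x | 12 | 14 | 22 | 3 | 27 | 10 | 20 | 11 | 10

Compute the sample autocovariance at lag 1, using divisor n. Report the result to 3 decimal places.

Mean x̄ = (12 + 14 + 22 + 3 + 27 + 10 + 20 + 11 + 10)/9 = 14.3333
Σ_{t=1}^{8}(x_t−x̄)(x_{t+1}−x̄) = -316.1111
γ_1 = -316.1111 / 9 = -35.123

-35.123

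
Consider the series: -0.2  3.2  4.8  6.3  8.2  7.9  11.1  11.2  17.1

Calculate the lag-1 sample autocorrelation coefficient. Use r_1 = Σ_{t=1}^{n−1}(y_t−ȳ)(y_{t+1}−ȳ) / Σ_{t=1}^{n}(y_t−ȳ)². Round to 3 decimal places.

0.475

Mean ȳ = (-0.2 + 3.2 + 4.8 + 6.3 + 8.2 + 7.9 + 11.1 + 11.2 + 17.1)/9 = 7.7333
Numerator Σ_{t=1}^{8}(y_t−ȳ)(y_{t+1}−ȳ) = 97.5789
Denominator Σ(y_t−ȳ)² = 205.4800
r_1 = 97.5789 / 205.4800 = 0.475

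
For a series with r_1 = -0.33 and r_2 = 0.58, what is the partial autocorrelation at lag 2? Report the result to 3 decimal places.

φ_{22} = (r_2 − r_1²) / (1 − r_1²)
r_1² = (-0.33)² = 0.1089
Numerator = 0.58 − 0.1089 = 0.4711; denominator = 1 − 0.1089 = 0.8911
φ_{22} = 0.4711 / 0.8911 = 0.529

0.529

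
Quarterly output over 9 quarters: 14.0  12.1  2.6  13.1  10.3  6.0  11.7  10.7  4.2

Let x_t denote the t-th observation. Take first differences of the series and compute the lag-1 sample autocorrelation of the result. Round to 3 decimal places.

First differences Δx: -1.9, -9.5, 10.5, -2.8, -4.3, 5.7, -1.0, -6.5
Mean of differences = -1.2250
Numerator Σ(Δx_t−Δx̄)(Δx_{t+1}−Δx̄) = -125.9856
Denominator Σ(Δx_t−Δx̄)² = 294.1750
r_1(Δx) = -125.9856 / 294.1750 = -0.428

-0.428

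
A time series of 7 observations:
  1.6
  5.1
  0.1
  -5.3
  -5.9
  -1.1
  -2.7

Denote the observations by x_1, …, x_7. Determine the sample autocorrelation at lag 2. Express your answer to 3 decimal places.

-0.237

Mean x̄ = (1.6 + 5.1 + 0.1 − 5.3 − 5.9 − 1.1 − 2.7)/7 = -1.1714
Deviations from mean: 2.7714, 6.2714, 1.2714, -4.1286, -4.7286, 0.0714, -1.5286
Numerator Σ_{t=1}^{5}(x_t−x̄)(x_{t+2}−x̄) = -21.4473
Denominator Σ(x_t−x̄)² = 90.3743
r_2 = -21.4473 / 90.3743 = -0.237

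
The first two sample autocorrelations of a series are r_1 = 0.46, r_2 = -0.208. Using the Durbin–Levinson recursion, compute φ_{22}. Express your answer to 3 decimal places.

φ_{22} = (r_2 − r_1²) / (1 − r_1²)
r_1² = (0.46)² = 0.2116
Numerator = -0.208 − 0.2116 = -0.4196; denominator = 1 − 0.2116 = 0.7884
φ_{22} = -0.4196 / 0.7884 = -0.532

-0.532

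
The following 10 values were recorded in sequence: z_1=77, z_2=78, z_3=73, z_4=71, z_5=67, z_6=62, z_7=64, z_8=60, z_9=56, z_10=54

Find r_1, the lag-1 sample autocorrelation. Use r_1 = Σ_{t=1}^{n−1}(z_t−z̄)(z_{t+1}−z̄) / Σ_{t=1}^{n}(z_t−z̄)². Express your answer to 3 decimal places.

Mean z̄ = (77 + 78 + 73 + 71 + 67 + 62 + 64 + 60 + 56 + 54)/10 = 66.2000
Numerator Σ_{t=1}^{9}(z_t−z̄)(z_{t+1}−z̄) = 451.3600
Denominator Σ(z_t−z̄)² = 639.6000
r_1 = 451.3600 / 639.6000 = 0.706

0.706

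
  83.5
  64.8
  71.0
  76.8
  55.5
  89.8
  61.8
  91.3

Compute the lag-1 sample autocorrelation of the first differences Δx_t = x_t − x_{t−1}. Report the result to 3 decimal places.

First differences Δx: -18.7, 6.2, 5.8, -21.3, 34.3, -28.0, 29.5
Mean of differences = 1.1143
Numerator Σ(Δx_t−Δx̄)(Δx_{t+1}−Δx̄) = -2718.4088
Denominator Σ(Δx_t−Δx̄)² = 3697.5086
r_1(Δx) = -2718.4088 / 3697.5086 = -0.735

-0.735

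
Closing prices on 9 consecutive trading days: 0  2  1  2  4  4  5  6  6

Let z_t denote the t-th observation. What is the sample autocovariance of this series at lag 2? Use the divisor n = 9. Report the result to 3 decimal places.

1.605

Mean z̄ = (0 + 2 + 1 + 2 + 4 + 4 + 5 + 6 + 6)/9 = 3.3333
Σ_{t=1}^{7}(z_t−z̄)(z_{t+2}−z̄) = 14.4444
γ_2 = 14.4444 / 9 = 1.605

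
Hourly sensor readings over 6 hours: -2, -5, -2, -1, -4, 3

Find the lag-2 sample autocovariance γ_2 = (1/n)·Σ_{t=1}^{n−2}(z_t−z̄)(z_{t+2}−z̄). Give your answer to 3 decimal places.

0.296

Mean z̄ = (-2 − 5 − 2 − 1 − 4 + 3)/6 = -1.8333
Σ_{t=1}^{4}(z_t−z̄)(z_{t+2}−z̄) = 1.7778
γ_2 = 1.7778 / 6 = 0.296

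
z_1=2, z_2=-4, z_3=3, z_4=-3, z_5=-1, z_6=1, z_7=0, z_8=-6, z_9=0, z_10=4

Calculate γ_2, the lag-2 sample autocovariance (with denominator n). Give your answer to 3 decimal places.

-2.072

Mean z̄ = (2 − 4 + 3 − 3 − 1 + 1 + 0 − 6 + 0 + 4)/10 = -0.4000
Σ_{t=1}^{8}(z_t−z̄)(z_{t+2}−z̄) = -20.7200
γ_2 = -20.7200 / 10 = -2.072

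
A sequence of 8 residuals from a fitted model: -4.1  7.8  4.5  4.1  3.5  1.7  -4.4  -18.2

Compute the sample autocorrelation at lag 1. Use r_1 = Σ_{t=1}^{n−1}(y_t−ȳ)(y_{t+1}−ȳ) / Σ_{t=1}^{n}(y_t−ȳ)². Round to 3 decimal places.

Mean ȳ = (-4.1 + 7.8 + 4.5 + 4.1 + 3.5 + 1.7 − 4.4 − 18.2)/8 = -0.6375
Deviations from mean: -3.4625, 8.4375, 5.1375, 4.7375, 4.1375, 2.3375, -3.7625, -17.5625
Σ(y_t−ȳ)(y_{t+1}−ȳ) = (-29.2148) + (43.3477) + (24.3389) + (19.6014) + (9.6714) + (-8.7948) + (66.0789) = 125.0286
Denominator Σ(y_t−ȳ)² = 477.1988
r_1 = 125.0286 / 477.1988 = 0.262

0.262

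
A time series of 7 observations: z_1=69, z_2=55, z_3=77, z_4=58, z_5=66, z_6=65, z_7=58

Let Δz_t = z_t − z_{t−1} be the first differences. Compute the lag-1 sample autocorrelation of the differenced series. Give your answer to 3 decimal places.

First differences Δz: -14, 22, -19, 8, -1, -7
Mean of differences = -1.8333
Numerator Σ(Δz_t−Δz̄)(Δz_{t+1}−Δz̄) = -864.0278
Denominator Σ(Δz_t−Δz̄)² = 1134.8333
r_1(Δz) = -864.0278 / 1134.8333 = -0.761

-0.761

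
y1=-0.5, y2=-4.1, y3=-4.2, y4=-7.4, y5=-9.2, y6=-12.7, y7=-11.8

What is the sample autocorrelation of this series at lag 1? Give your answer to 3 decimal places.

Mean ȳ = (-0.5 − 4.1 − 4.2 − 7.4 − 9.2 − 12.7 − 11.8)/7 = -7.1286
Deviations from mean: 6.6286, 3.0286, 2.9286, -0.2714, -2.0714, -5.5714, -4.6714
Numerator Σ_{t=1}^{6}(y_t−ȳ)(y_{t+1}−ȳ) = 66.2792
Denominator Σ(y_t−ȳ)² = 118.9143
r_1 = 66.2792 / 118.9143 = 0.557

0.557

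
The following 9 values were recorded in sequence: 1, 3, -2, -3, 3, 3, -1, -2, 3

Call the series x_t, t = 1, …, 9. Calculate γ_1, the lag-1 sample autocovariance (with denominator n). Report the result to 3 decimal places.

-0.540

Mean x̄ = (1 + 3 − 2 − 3 + 3 + 3 − 1 − 2 + 3)/9 = 0.5556
Σ_{t=1}^{8}(x_t−x̄)(x_{t+1}−x̄) = -4.8642
γ_1 = -4.8642 / 9 = -0.540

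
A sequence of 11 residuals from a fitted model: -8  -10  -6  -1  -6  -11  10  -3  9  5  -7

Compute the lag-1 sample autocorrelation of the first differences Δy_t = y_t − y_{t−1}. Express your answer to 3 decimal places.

First differences Δy: -2, 4, 5, -5, -5, 21, -13, 12, -4, -12
Mean of differences = 0.1000
Numerator Σ(Δy_t−Δȳ)(Δy_{t+1}−Δȳ) = -523.5100
Denominator Σ(Δy_t−Δȳ)² = 1008.9000
r_1(Δy) = -523.5100 / 1008.9000 = -0.519

-0.519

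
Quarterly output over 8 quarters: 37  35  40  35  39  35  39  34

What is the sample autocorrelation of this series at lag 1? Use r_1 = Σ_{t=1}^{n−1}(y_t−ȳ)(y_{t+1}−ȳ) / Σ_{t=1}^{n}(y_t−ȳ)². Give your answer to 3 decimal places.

-0.795

Mean ȳ = (37 + 35 + 40 + 35 + 39 + 35 + 39 + 34)/8 = 36.7500
Numerator Σ_{t=1}^{7}(y_t−ȳ)(y_{t+1}−ȳ) = -29.8125
Denominator Σ(y_t−ȳ)² = 37.5000
r_1 = -29.8125 / 37.5000 = -0.795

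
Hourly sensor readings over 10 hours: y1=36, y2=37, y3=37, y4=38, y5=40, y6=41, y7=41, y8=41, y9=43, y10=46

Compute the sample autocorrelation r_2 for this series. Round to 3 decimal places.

Mean ȳ = (36 + 37 + 37 + 38 + 40 + 41 + 41 + 41 + 43 + 46)/10 = 40.0000
Numerator Σ_{t=1}^{8}(y_t−ȳ)(y_{t+2}−ȳ) = 26.0000
Denominator Σ(y_t−ȳ)² = 86.0000
r_2 = 26.0000 / 86.0000 = 0.302

0.302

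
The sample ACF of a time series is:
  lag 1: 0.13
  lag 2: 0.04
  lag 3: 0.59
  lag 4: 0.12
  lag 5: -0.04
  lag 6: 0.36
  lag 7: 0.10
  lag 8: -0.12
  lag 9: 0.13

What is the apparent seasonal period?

3

The largest autocorrelation is r_3 = 0.59, with a weaker echo at lag 6 (0.36); the remaining lags stay at or below 0.13.
The dominant spike at lag 3 indicates a seasonal period of 3.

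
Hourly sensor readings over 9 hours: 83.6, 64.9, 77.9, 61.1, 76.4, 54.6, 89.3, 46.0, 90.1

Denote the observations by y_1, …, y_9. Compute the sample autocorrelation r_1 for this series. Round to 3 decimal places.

Mean ȳ = (83.6 + 64.9 + 77.9 + 61.1 + 76.4 + 54.6 + 89.3 + 46.0 + 90.1)/9 = 71.5444
Numerator Σ_{t=1}^{8}(y_t−ȳ)(y_{t+1}−ȳ) = -1550.1053
Denominator Σ(y_t−ȳ)² = 1961.7422
r_1 = -1550.1053 / 1961.7422 = -0.790

-0.790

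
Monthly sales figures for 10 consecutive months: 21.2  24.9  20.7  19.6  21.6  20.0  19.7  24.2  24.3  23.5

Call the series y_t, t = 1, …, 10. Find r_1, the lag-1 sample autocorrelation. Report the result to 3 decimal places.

Mean ȳ = (21.2 + 24.9 + 20.7 + 19.6 + 21.6 + 20.0 + 19.7 + 24.2 + 24.3 + 23.5)/10 = 21.9700
Numerator Σ_{t=1}^{9}(y_t−ȳ)(y_{t+1}−ȳ) = 6.8091
Denominator Σ(y_t−ȳ)² = 38.3210
r_1 = 6.8091 / 38.3210 = 0.178

0.178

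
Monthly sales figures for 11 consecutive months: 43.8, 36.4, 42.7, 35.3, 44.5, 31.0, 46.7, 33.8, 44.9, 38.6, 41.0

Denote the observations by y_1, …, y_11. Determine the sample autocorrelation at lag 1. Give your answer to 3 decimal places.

Mean ȳ = (43.8 + 36.4 + 42.7 + 35.3 + 44.5 + 31.0 + 46.7 + 33.8 + 44.9 + 38.6 + 41.0)/11 = 39.8818
Numerator Σ_{t=1}^{10}(y_t−ȳ)(y_{t+1}−ȳ) = -238.9549
Denominator Σ(y_t−ȳ)² = 268.1764
r_1 = -238.9549 / 268.1764 = -0.891

-0.891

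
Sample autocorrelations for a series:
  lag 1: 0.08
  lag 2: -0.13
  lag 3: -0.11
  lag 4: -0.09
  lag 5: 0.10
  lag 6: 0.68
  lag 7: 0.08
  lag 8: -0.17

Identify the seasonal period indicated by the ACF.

The largest autocorrelation is r_6 = 0.68; the remaining lags stay at or below 0.10.
The dominant spike at lag 6 indicates a seasonal period of 6.

6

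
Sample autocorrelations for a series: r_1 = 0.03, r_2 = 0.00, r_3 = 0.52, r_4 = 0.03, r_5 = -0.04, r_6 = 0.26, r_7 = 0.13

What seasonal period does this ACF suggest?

The largest autocorrelation is r_3 = 0.52, with a weaker echo at lag 6 (0.26); the remaining lags stay at or below 0.13.
The dominant spike at lag 3 indicates a seasonal period of 3.

3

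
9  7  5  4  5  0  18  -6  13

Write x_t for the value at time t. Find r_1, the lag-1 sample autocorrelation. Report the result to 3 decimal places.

Mean x̄ = (9 + 7 + 5 + 4 + 5 + 0 + 18 − 6 + 13)/9 = 6.1111
Numerator Σ_{t=1}^{8}(x_t−x̄)(x_{t+1}−x̄) = -287.0123
Denominator Σ(x_t−x̄)² = 388.8889
r_1 = -287.0123 / 388.8889 = -0.738

-0.738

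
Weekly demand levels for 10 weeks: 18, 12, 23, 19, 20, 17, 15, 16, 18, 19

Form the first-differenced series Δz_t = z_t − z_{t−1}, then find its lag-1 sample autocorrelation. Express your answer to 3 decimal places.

-0.569

First differences Δz: -6, 11, -4, 1, -3, -2, 1, 2, 1
Mean of differences = 0.1111
Numerator Σ(Δz_t−Δz̄)(Δz_{t+1}−Δz̄) = -109.6790
Denominator Σ(Δz_t−Δz̄)² = 192.8889
r_1(Δz) = -109.6790 / 192.8889 = -0.569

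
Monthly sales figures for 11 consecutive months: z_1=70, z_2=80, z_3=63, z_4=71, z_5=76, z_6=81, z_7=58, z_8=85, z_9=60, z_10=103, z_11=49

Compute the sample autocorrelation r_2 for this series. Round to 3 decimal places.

0.390

Mean z̄ = (70 + 80 + 63 + 71 + 76 + 81 + 58 + 85 + 60 + 103 + 49)/11 = 72.3636
Numerator Σ_{t=1}^{9}(z_t−z̄)(z_{t+2}−z̄) = 876.3719
Denominator Σ(z_t−z̄)² = 2244.5455
r_2 = 876.3719 / 2244.5455 = 0.390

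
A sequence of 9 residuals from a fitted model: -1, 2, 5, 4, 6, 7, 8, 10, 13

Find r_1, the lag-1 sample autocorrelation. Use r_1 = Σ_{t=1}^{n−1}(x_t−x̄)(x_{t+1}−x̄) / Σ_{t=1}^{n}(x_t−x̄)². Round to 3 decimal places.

0.514

Mean x̄ = (-1 + 2 + 5 + 4 + 6 + 7 + 8 + 10 + 13)/9 = 6.0000
Numerator Σ_{t=1}^{8}(x_t−x̄)(x_{t+1}−x̄) = 72.0000
Denominator Σ(x_t−x̄)² = 140.0000
r_1 = 72.0000 / 140.0000 = 0.514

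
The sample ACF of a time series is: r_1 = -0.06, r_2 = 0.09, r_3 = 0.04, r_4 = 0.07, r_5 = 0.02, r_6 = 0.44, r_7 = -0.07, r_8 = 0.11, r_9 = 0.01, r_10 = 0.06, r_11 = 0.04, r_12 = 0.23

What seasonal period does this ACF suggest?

6

The largest autocorrelation is r_6 = 0.44, with a weaker echo at lag 12 (0.23); the remaining lags stay at or below 0.11.
The dominant spike at lag 6 indicates a seasonal period of 6.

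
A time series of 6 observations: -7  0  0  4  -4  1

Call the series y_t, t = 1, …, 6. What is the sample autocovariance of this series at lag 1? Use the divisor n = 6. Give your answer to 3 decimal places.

Mean ȳ = (-7 + 0 + 0 + 4 − 4 + 1)/6 = -1.0000
Deviations: -6.0000, 1.0000, 1.0000, 5.0000, -3.0000, 2.0000
Σ_{t=1}^{5}(y_t−ȳ)(y_{t+1}−ȳ) = -21.0000
γ_1 = -21.0000 / 6 = -3.500

-3.500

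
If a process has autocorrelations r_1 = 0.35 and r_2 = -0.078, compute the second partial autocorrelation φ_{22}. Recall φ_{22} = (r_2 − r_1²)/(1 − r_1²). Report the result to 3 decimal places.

φ_{22} = (r_2 − r_1²) / (1 − r_1²)
r_1² = (0.35)² = 0.1225
Numerator = -0.078 − 0.1225 = -0.2005; denominator = 1 − 0.1225 = 0.8775
φ_{22} = -0.2005 / 0.8775 = -0.228

-0.228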